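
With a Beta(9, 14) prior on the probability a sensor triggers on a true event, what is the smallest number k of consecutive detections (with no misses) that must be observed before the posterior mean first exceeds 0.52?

k = 7

After k detections and 0 misses the posterior is Beta(9+k, 14), with mean (9+k)/(9+14+k).
Set (9+k)/(23+k) > 0.52 and solve: k > (0.52·23 − 9)/(1 − 0.52) = 6.167.
The smallest integer exceeding 6.167 is 7.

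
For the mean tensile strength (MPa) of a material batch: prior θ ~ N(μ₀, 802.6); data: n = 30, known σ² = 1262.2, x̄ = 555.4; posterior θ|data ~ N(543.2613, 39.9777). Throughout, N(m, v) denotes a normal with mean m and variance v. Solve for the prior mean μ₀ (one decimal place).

With known observation variance, the Normal–Normal posterior has precision τ_n = τ₀ + n/σ² and mean μ_n = (τ₀μ₀ + (n/σ²)x̄)/τ_n.
Here τ₀ = 1/802.6 = 0.001246 and τ_data = 30/1262.2 = 0.023768, so τ_n = 0.025014.
Rearranging for μ₀: μ₀ = (μ_n·τ_n − τ_data·x̄)/τ₀ = (543.2613·0.025014 − 0.023768·555.4) / 0.001246 = 0.388391/0.001246 ≈ 311.7.

μ₀ = 311.7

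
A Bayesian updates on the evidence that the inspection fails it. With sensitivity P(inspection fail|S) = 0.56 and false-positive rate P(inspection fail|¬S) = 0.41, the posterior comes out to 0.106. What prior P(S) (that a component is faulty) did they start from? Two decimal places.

P(S) = 0.08

Bayes' rule in odds form gives O(S|E) = O(S)·[P(E|S)/P(E|¬S)], hence O(S) = O(S|E)/LR.
Posterior odds = 0.106/(1−0.106) = 0.1186. LR = 0.56/0.41 = 1.3659.
Prior odds = 0.1186/1.3659 = 0.0868, so P(S) = 0.0868/(1+0.0868) ≈ 0.08.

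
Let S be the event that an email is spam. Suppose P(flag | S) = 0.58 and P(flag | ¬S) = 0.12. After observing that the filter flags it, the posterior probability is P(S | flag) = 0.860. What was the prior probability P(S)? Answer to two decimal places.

P(S) = 0.56

Bayes' rule in odds form gives O(S|E) = O(S)·[P(E|S)/P(E|¬S)], hence O(S) = O(S|E)/LR.
Posterior odds = 0.860/(1−0.860) = 6.1429. LR = 0.58/0.12 = 4.8333.
Prior odds = 6.1429/4.8333 = 1.2710, so P(S) = 1.2710/(1+1.2710) ≈ 0.56.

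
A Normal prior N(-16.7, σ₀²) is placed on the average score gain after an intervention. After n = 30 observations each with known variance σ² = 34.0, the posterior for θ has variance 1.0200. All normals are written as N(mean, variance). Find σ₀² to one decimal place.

σ₀² = 10.2

Posterior precision equals prior precision plus data precision: 1/σ_n² = 1/σ₀² + n/σ².
So 1/σ₀² = 1/1.0200 − 30/34.0 = 0.980392 − 0.882353 = 0.098039.
Hence σ₀² = 1/0.098039 ≈ 10.2.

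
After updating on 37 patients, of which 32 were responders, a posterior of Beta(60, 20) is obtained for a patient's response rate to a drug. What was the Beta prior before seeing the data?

Beta is conjugate to the binomial likelihood: posterior = Beta(a+s, b+f).
Subtract the data counts: 60−32=28, 20−5=15.

Beta(28, 15)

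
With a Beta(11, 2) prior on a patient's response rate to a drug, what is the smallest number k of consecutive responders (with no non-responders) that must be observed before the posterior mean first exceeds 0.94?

After k responders and 0 non-responders the posterior is Beta(11+k, 2), with mean (11+k)/(11+2+k).
Set (11+k)/(13+k) > 0.94 and solve: k > (0.94·13 − 11)/(1 − 0.94) = 20.333.
The smallest integer exceeding 20.333 is 21.

k = 21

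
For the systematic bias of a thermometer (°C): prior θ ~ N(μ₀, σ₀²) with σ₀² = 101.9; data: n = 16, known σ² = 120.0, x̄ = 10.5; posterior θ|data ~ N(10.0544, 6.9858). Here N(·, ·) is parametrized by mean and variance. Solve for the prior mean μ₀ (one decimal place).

μ₀ = 4.0

With known observation variance, the Normal–Normal posterior has precision τ_n = τ₀ + n/σ² and mean μ_n = (τ₀μ₀ + (n/σ²)x̄)/τ_n.
Here τ₀ = 1/101.9 = 0.009814 and τ_data = 16/120.0 = 0.133333, so τ_n = 0.143147.
Rearranging for μ₀: μ₀ = (μ_n·τ_n − τ_data·x̄)/τ₀ = (10.0544·0.143147 − 0.133333·10.5) / 0.009814 = 0.039261/0.009814 ≈ 4.0.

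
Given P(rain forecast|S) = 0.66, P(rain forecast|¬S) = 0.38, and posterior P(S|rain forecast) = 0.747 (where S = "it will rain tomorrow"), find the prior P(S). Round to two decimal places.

Bayes' rule in odds form gives O(S|E) = O(S)·[P(E|S)/P(E|¬S)], hence O(S) = O(S|E)/LR.
Posterior odds = 0.747/(1−0.747) = 2.9526. LR = 0.66/0.38 = 1.7368.
Prior odds = 2.9526/1.7368 = 1.7000, so P(S) = 1.7000/(1+1.7000) ≈ 0.63.

P(S) = 0.63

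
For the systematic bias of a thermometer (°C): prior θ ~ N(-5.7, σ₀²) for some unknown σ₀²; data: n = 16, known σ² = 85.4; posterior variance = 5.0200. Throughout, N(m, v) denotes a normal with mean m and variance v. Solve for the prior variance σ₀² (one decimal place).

Posterior precision equals prior precision plus data precision: 1/σ_n² = 1/σ₀² + n/σ².
So 1/σ₀² = 1/5.0200 − 16/85.4 = 0.199203 − 0.187354 = 0.011849.
Hence σ₀² = 1/0.011849 ≈ 84.4.

σ₀² = 84.4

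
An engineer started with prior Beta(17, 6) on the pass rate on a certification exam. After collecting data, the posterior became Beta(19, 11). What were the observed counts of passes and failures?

2 passes and 5 failures

A Beta(a, b) prior with s successes and f failures in binomial data gives a Beta(a+s, b+f) posterior.
Match parameters: s=19−17=2, f=11−6=5.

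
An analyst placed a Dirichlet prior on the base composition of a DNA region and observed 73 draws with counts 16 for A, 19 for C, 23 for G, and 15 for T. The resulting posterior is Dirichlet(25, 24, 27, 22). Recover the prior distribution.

For a Dirichlet(α) prior with multinomial counts c, the posterior is Dirichlet(α + c) componentwise.
Subtract each count from the matching posterior parameter: 25−16=9, 24−19=5, 27−23=4, 22−15=7.

Dirichlet(9, 5, 4, 7)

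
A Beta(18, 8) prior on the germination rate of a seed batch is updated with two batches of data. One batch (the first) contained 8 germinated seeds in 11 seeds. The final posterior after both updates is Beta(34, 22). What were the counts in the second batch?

Because Beta–binomial updating is additive in the counts, the combined data contributed (α_post−α_prior, β_post−β_prior) successes and failures.
Total across both batches: 34−18=16 germinated seeds, 22−8=14 non-germinating seeds.
Subtract the first batch: 16−8=8 germinated seeds and 14−3=11 non-germinating seeds.

8 germinated seeds and 11 non-germinating seeds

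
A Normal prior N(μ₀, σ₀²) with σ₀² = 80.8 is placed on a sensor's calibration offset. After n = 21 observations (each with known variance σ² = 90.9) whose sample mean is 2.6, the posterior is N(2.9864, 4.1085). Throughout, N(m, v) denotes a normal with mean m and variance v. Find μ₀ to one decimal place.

The posterior mean is a precision-weighted average: μ_n = (τ₀μ₀ + τ_data·x̄)/(τ₀+τ_data), with τ₀=1/σ₀² and τ_data=n/σ².
Here τ₀ = 1/80.8 = 0.012376 and τ_data = 21/90.9 = 0.231023, so τ_n = 0.243399.
Rearranging for μ₀: μ₀ = (μ_n·τ_n − τ_data·x̄)/τ₀ = (2.9864·0.243399 − 0.231023·2.6) / 0.012376 = 0.126227/0.012376 ≈ 10.2.

μ₀ = 10.2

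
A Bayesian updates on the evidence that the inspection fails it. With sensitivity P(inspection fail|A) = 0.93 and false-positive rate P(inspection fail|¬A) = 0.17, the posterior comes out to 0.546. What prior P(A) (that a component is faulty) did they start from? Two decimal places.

P(A) = 0.18

In odds form, posterior odds = prior odds × likelihood ratio, so prior odds = posterior odds ÷ LR.
Posterior odds = 0.546/(1−0.546) = 1.2026. LR = 0.93/0.17 = 5.4706.
Prior odds = 1.2026/5.4706 = 0.2198, so P(A) = 0.2198/(1+0.2198) ≈ 0.18.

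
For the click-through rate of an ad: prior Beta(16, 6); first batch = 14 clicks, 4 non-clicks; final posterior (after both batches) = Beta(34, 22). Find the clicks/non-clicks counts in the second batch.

4 clicks and 12 non-clicks

Sequential conjugate updates are equivalent to a single update on the pooled data, so total successes = posterior α − prior α and total failures = posterior β − prior β.
Total across both batches: 34−16=18 clicks, 22−6=16 non-clicks.
Subtract the first batch: 18−14=4 clicks and 16−4=12 non-clicks.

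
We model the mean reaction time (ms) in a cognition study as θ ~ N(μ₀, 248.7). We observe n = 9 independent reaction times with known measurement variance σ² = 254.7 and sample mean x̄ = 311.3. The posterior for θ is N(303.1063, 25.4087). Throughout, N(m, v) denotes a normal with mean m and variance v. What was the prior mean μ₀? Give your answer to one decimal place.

μ₀ = 231.1

The posterior mean is a precision-weighted average: μ_n = (τ₀μ₀ + τ_data·x̄)/(τ₀+τ_data), with τ₀=1/σ₀² and τ_data=n/σ².
Here τ₀ = 1/248.7 = 0.004021 and τ_data = 9/254.7 = 0.035336, so τ_n = 0.039357.
Rearranging for μ₀: μ₀ = (μ_n·τ_n − τ_data·x̄)/τ₀ = (303.1063·0.039357 − 0.035336·311.3) / 0.004021 = 0.929258/0.004021 ≈ 231.1.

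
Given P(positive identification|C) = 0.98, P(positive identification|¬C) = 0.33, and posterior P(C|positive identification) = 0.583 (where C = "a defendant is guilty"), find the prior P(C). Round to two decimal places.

P(C) = 0.32

Bayes' rule in odds form gives O(C|E) = O(C)·[P(E|C)/P(E|¬C)], hence O(C) = O(C|E)/LR.
Posterior odds = 0.583/(1−0.583) = 1.3981. LR = 0.98/0.33 = 2.9697.
Prior odds = 1.3981/2.9697 = 0.4708, so P(C) = 0.4708/(1+0.4708) ≈ 0.32.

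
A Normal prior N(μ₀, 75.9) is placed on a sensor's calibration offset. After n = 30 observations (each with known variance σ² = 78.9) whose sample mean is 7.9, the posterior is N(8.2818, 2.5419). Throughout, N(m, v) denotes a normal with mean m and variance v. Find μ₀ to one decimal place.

μ₀ = 19.3

With known observation variance, the Normal–Normal posterior has precision τ_n = τ₀ + n/σ² and mean μ_n = (τ₀μ₀ + (n/σ²)x̄)/τ_n.
Here τ₀ = 1/75.9 = 0.013175 and τ_data = 30/78.9 = 0.380228, so τ_n = 0.393403.
Rearranging for μ₀: μ₀ = (μ_n·τ_n − τ_data·x̄)/τ₀ = (8.2818·0.393403 − 0.380228·7.9) / 0.013175 = 0.254284/0.013175 ≈ 19.3.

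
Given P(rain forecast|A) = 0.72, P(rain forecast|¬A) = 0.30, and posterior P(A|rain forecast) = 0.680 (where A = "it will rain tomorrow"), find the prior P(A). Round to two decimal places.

In odds form, posterior odds = prior odds × likelihood ratio, so prior odds = posterior odds ÷ LR.
Posterior odds = 0.680/(1−0.680) = 2.1250. LR = 0.72/0.30 = 2.4000.
Prior odds = 2.1250/2.4000 = 0.8854, so P(A) = 0.8854/(1+0.8854) ≈ 0.47.

P(A) = 0.47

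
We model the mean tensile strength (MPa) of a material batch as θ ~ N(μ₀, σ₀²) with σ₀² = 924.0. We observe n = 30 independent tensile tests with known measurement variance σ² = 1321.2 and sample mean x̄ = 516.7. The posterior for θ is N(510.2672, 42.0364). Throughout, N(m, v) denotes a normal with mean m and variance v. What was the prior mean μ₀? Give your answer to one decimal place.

μ₀ = 375.3

The posterior mean is a precision-weighted average: μ_n = (τ₀μ₀ + τ_data·x̄)/(τ₀+τ_data), with τ₀=1/σ₀² and τ_data=n/σ².
Here τ₀ = 1/924.0 = 0.001082 and τ_data = 30/1321.2 = 0.022707, so τ_n = 0.023789.
Rearranging for μ₀: μ₀ = (μ_n·τ_n − τ_data·x̄)/τ₀ = (510.2672·0.023789 − 0.022707·516.7) / 0.001082 = 0.406040/0.001082 ≈ 375.3.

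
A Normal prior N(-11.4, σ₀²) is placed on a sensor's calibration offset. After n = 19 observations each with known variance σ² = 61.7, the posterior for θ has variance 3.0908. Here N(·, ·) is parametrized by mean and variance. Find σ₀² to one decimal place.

σ₀² = 64.1

For the Normal–Normal model with known σ², precisions add: τ_n = τ₀ + n/σ².
So 1/σ₀² = 1/3.0908 − 19/61.7 = 0.323541 − 0.307942 = 0.015599.
Hence σ₀² = 1/0.015599 ≈ 64.1.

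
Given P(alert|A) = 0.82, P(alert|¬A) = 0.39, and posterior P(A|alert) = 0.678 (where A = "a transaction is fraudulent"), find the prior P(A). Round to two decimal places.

In odds form, posterior odds = prior odds × likelihood ratio, so prior odds = posterior odds ÷ LR.
Posterior odds = 0.678/(1−0.678) = 2.1056. LR = 0.82/0.39 = 2.1026.
Prior odds = 2.1056/2.1026 = 1.0014, so P(A) = 1.0014/(1+1.0014) ≈ 0.50.

P(A) = 0.50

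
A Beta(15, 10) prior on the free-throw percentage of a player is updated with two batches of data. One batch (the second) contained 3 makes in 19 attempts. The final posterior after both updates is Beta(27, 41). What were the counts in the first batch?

9 makes and 15 misses

Sequential conjugate updates are equivalent to a single update on the pooled data, so total successes = posterior α − prior α and total failures = posterior β − prior β.
Total across both batches: 27−15=12 makes, 41−10=31 misses.
Subtract the second batch: 12−3=9 makes and 31−16=15 misses.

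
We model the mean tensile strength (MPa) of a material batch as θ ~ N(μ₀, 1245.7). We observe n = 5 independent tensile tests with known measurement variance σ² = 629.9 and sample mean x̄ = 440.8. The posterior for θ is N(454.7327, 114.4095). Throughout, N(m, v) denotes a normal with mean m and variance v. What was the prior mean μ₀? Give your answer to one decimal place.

μ₀ = 592.5

The posterior mean is a precision-weighted average: μ_n = (τ₀μ₀ + τ_data·x̄)/(τ₀+τ_data), with τ₀=1/σ₀² and τ_data=n/σ².
Here τ₀ = 1/1245.7 = 0.000803 and τ_data = 5/629.9 = 0.007938, so τ_n = 0.008741.
Rearranging for μ₀: μ₀ = (μ_n·τ_n − τ_data·x̄)/τ₀ = (454.7327·0.008741 − 0.007938·440.8) / 0.000803 = 0.475748/0.000803 ≈ 592.5.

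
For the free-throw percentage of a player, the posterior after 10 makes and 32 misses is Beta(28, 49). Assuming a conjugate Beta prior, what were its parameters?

Under Beta–binomial conjugacy the posterior parameters are (α+s, β+f).
Subtract the data counts: 28−10=18, 49−32=17.

Beta(18, 17)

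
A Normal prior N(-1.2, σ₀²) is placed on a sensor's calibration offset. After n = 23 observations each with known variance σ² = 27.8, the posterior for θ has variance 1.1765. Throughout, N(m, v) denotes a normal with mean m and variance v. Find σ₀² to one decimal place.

For the Normal–Normal model with known σ², precisions add: τ_n = τ₀ + n/σ².
So 1/σ₀² = 1/1.1765 − 23/27.8 = 0.849979 − 0.827338 = 0.022641.
Hence σ₀² = 1/0.022641 ≈ 44.2.

σ₀² = 44.2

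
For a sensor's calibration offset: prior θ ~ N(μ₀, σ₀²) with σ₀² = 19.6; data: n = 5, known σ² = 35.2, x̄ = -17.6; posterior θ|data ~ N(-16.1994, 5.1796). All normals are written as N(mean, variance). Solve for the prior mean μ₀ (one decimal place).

μ₀ = -12.3

With known observation variance, the Normal–Normal posterior has precision τ_n = τ₀ + n/σ² and mean μ_n = (τ₀μ₀ + (n/σ²)x̄)/τ_n.
Here τ₀ = 1/19.6 = 0.051020 and τ_data = 5/35.2 = 0.142045, so τ_n = 0.193065.
Rearranging for μ₀: μ₀ = (μ_n·τ_n − τ_data·x̄)/τ₀ = (-16.1994·0.193065 − 0.142045·-17.6) / 0.051020 = -0.627545/0.051020 ≈ -12.3.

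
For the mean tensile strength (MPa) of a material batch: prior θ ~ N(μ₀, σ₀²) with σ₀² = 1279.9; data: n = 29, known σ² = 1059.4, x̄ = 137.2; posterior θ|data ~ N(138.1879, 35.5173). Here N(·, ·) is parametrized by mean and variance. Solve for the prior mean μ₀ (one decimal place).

μ₀ = 172.8

With known observation variance, the Normal–Normal posterior has precision τ_n = τ₀ + n/σ² and mean μ_n = (τ₀μ₀ + (n/σ²)x̄)/τ_n.
Here τ₀ = 1/1279.9 = 0.000781 and τ_data = 29/1059.4 = 0.027374, so τ_n = 0.028155.
Rearranging for μ₀: μ₀ = (μ_n·τ_n − τ_data·x̄)/τ₀ = (138.1879·0.028155 − 0.027374·137.2) / 0.000781 = 0.134968/0.000781 ≈ 172.8.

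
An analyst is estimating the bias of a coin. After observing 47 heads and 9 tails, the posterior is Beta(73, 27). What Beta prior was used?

Under Beta–binomial conjugacy the posterior parameters are (α+s, β+f).
Subtract the data counts: 73−47=26, 27−9=18.

Beta(26, 18)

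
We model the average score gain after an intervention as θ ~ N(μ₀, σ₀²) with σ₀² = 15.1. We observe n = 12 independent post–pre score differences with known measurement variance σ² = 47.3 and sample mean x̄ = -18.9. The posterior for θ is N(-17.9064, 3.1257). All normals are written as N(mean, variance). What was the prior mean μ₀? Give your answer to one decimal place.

μ₀ = -14.1

The posterior mean is a precision-weighted average: μ_n = (τ₀μ₀ + τ_data·x̄)/(τ₀+τ_data), with τ₀=1/σ₀² and τ_data=n/σ².
Here τ₀ = 1/15.1 = 0.066225 and τ_data = 12/47.3 = 0.253700, so τ_n = 0.319925.
Rearranging for μ₀: μ₀ = (μ_n·τ_n − τ_data·x̄)/τ₀ = (-17.9064·0.319925 − 0.253700·-18.9) / 0.066225 = -0.933775/0.066225 ≈ -14.1.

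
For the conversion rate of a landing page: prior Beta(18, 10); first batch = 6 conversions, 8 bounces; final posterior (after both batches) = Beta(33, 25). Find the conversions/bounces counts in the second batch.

9 conversions and 7 bounces

Because Beta–binomial updating is additive in the counts, the combined data contributed (α_post−α_prior, β_post−β_prior) successes and failures.
Total across both batches: 33−18=15 conversions, 25−10=15 bounces.
Subtract the first batch: 15−6=9 conversions and 15−8=7 bounces.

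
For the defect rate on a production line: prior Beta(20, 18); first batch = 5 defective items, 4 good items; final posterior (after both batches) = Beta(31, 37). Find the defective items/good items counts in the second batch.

Because Beta–binomial updating is additive in the counts, the combined data contributed (α_post−α_prior, β_post−β_prior) successes and failures.
Total across both batches: 31−20=11 defective items, 37−18=19 good items.
Subtract the first batch: 11−5=6 defective items and 19−4=15 good items.

6 defective items and 15 good items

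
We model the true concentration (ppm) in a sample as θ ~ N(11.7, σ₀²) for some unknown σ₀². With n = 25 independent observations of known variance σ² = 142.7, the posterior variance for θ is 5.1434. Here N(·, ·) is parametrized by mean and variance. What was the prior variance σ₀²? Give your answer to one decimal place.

σ₀² = 52.0

Posterior precision equals prior precision plus data precision: 1/σ_n² = 1/σ₀² + n/σ².
So 1/σ₀² = 1/5.1434 − 25/142.7 = 0.194424 − 0.175193 = 0.019231.
Hence σ₀² = 1/0.019231 ≈ 52.0.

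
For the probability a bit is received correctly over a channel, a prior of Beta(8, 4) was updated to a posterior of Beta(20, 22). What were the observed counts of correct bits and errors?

A Beta(a, b) prior with s successes and f failures in binomial data gives a Beta(a+s, b+f) posterior.
So s = 20 − 8 = 12 and f = 22 − 4 = 18.

12 correct bits and 18 errors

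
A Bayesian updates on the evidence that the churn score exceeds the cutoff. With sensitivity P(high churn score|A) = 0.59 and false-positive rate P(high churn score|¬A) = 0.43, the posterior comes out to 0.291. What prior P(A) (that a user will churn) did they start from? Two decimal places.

P(A) = 0.23

In odds form, posterior odds = prior odds × likelihood ratio, so prior odds = posterior odds ÷ LR.
Posterior odds = 0.291/(1−0.291) = 0.4104. LR = 0.59/0.43 = 1.3721.
Prior odds = 0.4104/1.3721 = 0.2991, so P(A) = 0.2991/(1+0.2991) ≈ 0.23.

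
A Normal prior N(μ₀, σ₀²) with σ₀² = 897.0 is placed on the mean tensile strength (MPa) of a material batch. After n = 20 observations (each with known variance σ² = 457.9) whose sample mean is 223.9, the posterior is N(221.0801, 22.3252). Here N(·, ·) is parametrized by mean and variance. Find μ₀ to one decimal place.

μ₀ = 110.6

With known observation variance, the Normal–Normal posterior has precision τ_n = τ₀ + n/σ² and mean μ_n = (τ₀μ₀ + (n/σ²)x̄)/τ_n.
Here τ₀ = 1/897.0 = 0.001115 and τ_data = 20/457.9 = 0.043678, so τ_n = 0.044793.
Rearranging for μ₀: μ₀ = (μ_n·τ_n − τ_data·x̄)/τ₀ = (221.0801·0.044793 − 0.043678·223.9) / 0.001115 = 0.123337/0.001115 ≈ 110.6.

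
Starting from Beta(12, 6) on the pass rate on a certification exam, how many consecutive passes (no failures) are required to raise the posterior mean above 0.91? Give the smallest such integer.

After k passes and 0 failures the posterior is Beta(12+k, 6), with mean (12+k)/(12+6+k).
Set (12+k)/(18+k) > 0.91 and solve: k > (0.91·18 − 12)/(1 − 0.91) = 48.667.
The smallest integer exceeding 48.667 is 49, and checking k=49: (61)/(67) = 0.9104 > 0.91.

k = 49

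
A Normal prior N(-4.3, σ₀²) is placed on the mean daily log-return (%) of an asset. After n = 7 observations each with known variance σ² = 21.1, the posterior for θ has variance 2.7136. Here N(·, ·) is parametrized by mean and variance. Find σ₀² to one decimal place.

For the Normal–Normal model with known σ², precisions add: τ_n = τ₀ + n/σ².
So 1/σ₀² = 1/2.7136 − 7/21.1 = 0.368514 − 0.331754 = 0.036760.
Hence σ₀² = 1/0.036760 ≈ 27.2.

σ₀² = 27.2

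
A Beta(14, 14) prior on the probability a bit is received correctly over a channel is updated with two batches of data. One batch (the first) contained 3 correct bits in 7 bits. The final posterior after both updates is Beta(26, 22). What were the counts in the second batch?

Because Beta–binomial updating is additive in the counts, the combined data contributed (α_post−α_prior, β_post−β_prior) successes and failures.
Total across both batches: 26−14=12 correct bits, 22−14=8 errors.
Subtract the first batch: 12−3=9 correct bits and 8−4=4 errors.

9 correct bits and 4 errors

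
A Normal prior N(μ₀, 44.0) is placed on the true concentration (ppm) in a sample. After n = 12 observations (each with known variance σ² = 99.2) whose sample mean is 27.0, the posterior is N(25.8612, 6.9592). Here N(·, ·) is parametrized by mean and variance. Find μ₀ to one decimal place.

With known observation variance, the Normal–Normal posterior has precision τ_n = τ₀ + n/σ² and mean μ_n = (τ₀μ₀ + (n/σ²)x̄)/τ_n.
Here τ₀ = 1/44.0 = 0.022727 and τ_data = 12/99.2 = 0.120968, so τ_n = 0.143695.
Rearranging for μ₀: μ₀ = (μ_n·τ_n − τ_data·x̄)/τ₀ = (25.8612·0.143695 − 0.120968·27.0) / 0.022727 = 0.449989/0.022727 ≈ 19.8.

μ₀ = 19.8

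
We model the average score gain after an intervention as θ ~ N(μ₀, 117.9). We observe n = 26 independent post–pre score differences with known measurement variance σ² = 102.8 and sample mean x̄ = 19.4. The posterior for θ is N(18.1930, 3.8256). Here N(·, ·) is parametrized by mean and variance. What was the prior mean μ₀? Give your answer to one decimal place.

With known observation variance, the Normal–Normal posterior has precision τ_n = τ₀ + n/σ² and mean μ_n = (τ₀μ₀ + (n/σ²)x̄)/τ_n.
Here τ₀ = 1/117.9 = 0.008482 and τ_data = 26/102.8 = 0.252918, so τ_n = 0.261400.
Rearranging for μ₀: μ₀ = (μ_n·τ_n − τ_data·x̄)/τ₀ = (18.1930·0.261400 − 0.252918·19.4) / 0.008482 = -0.150959/0.008482 ≈ -17.8.

μ₀ = -17.8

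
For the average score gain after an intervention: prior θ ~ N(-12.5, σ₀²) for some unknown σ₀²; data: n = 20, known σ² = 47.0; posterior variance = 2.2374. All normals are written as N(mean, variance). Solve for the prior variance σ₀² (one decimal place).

σ₀² = 46.7

For the Normal–Normal model with known σ², precisions add: τ_n = τ₀ + n/σ².
So 1/σ₀² = 1/2.2374 − 20/47.0 = 0.446947 − 0.425532 = 0.021415.
Hence σ₀² = 1/0.021415 ≈ 46.7.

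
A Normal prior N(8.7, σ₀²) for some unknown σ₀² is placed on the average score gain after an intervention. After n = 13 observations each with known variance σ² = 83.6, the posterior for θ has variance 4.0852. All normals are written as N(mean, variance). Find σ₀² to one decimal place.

For the Normal–Normal model with known σ², precisions add: τ_n = τ₀ + n/σ².
So 1/σ₀² = 1/4.0852 − 13/83.6 = 0.244786 − 0.155502 = 0.089284.
Hence σ₀² = 1/0.089284 ≈ 11.2.

σ₀² = 11.2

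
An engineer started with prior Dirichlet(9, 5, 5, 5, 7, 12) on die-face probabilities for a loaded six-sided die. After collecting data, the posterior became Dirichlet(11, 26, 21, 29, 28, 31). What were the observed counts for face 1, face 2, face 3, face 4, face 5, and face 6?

counts (2, 21, 16, 24, 21, 19)

For a Dirichlet(α) prior with multinomial counts c, the posterior is Dirichlet(α + c) componentwise.
Counts are posterior − prior componentwise: 11−9=2, 26−5=21, 21−5=16, 29−5=24, 28−7=21, 31−12=19.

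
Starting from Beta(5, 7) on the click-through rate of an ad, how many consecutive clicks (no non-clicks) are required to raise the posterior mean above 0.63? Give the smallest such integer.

After k clicks and 0 non-clicks the posterior is Beta(5+k, 7), with mean (5+k)/(5+7+k).
Set (5+k)/(12+k) > 0.63 and solve: k > (0.63·12 − 5)/(1 − 0.63) = 6.919.
The smallest integer exceeding 6.919 is 7.

k = 7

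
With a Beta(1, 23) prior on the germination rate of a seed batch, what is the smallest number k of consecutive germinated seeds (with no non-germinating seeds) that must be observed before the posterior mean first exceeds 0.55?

After k germinated seeds and 0 non-germinating seeds the posterior is Beta(1+k, 23), with mean (1+k)/(1+23+k).
Set (1+k)/(24+k) > 0.55 and solve: k > (0.55·24 − 1)/(1 − 0.55) = 27.111.
The smallest integer exceeding 27.111 is 28, and checking k=28: (29)/(52) = 0.5577 > 0.55.

k = 28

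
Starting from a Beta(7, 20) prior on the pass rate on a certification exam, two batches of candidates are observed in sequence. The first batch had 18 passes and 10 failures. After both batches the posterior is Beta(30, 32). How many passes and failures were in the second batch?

5 passes and 2 failures

Sequential conjugate updates are equivalent to a single update on the pooled data, so total successes = posterior α − prior α and total failures = posterior β − prior β.
Total across both batches: 30−7=23 passes, 32−20=12 failures.
Subtract the first batch: 23−18=5 passes and 12−10=2 failures.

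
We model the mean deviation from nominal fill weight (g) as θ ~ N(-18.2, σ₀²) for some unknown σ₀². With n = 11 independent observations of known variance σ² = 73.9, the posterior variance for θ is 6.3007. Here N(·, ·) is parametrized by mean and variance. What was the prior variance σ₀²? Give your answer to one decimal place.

σ₀² = 101.4

Posterior precision equals prior precision plus data precision: 1/σ_n² = 1/σ₀² + n/σ².
So 1/σ₀² = 1/6.3007 − 11/73.9 = 0.158713 − 0.148850 = 0.009863.
Hence σ₀² = 1/0.009863 ≈ 101.4.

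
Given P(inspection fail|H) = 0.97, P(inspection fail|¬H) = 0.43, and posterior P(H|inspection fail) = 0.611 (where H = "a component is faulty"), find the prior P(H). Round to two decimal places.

Bayes' rule in odds form gives O(H|E) = O(H)·[P(E|H)/P(E|¬H)], hence O(H) = O(H|E)/LR.
Posterior odds = 0.611/(1−0.611) = 1.5707. LR = 0.97/0.43 = 2.2558.
Prior odds = 1.5707/2.2558 = 0.6963, so P(H) = 0.6963/(1+0.6963) ≈ 0.41.

P(H) = 0.41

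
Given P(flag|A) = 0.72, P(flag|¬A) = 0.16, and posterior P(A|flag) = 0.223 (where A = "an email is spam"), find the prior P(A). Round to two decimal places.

Bayes' rule in odds form gives O(A|E) = O(A)·[P(E|A)/P(E|¬A)], hence O(A) = O(A|E)/LR.
Posterior odds = 0.223/(1−0.223) = 0.2870. LR = 0.72/0.16 = 4.5000.
Prior odds = 0.2870/4.5000 = 0.0638, so P(A) = 0.0638/(1+0.0638) ≈ 0.06.

P(A) = 0.06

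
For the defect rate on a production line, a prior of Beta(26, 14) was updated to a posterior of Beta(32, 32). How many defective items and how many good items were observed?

6 defective items and 18 good items

Under Beta–binomial conjugacy the posterior parameters are (a+s, b+f).
So s = 32 − 26 = 6 and f = 32 − 14 = 18.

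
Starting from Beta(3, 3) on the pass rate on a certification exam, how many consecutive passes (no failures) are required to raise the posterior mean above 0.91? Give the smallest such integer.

After k passes and 0 failures the posterior is Beta(3+k, 3), with mean (3+k)/(3+3+k).
Set (3+k)/(6+k) > 0.91 and solve: k > (0.91·6 − 3)/(1 − 0.91) = 27.333.
The smallest integer exceeding 27.333 is 28, and checking k=28: (31)/(34) = 0.9118 > 0.91.

k = 28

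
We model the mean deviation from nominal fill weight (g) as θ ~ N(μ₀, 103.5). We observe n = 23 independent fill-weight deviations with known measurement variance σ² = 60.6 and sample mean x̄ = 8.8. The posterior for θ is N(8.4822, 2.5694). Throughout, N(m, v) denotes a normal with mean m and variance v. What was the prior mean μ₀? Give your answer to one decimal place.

The posterior mean is a precision-weighted average: μ_n = (τ₀μ₀ + τ_data·x̄)/(τ₀+τ_data), with τ₀=1/σ₀² and τ_data=n/σ².
Here τ₀ = 1/103.5 = 0.009662 and τ_data = 23/60.6 = 0.379538, so τ_n = 0.389200.
Rearranging for μ₀: μ₀ = (μ_n·τ_n − τ_data·x̄)/τ₀ = (8.4822·0.389200 − 0.379538·8.8) / 0.009662 = -0.038662/0.009662 ≈ -4.0.

μ₀ = -4.0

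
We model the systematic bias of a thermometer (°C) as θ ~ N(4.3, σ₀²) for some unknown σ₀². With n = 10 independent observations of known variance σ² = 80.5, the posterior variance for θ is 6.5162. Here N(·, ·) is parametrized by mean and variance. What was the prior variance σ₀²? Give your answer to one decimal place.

Posterior precision equals prior precision plus data precision: 1/σ_n² = 1/σ₀² + n/σ².
So 1/σ₀² = 1/6.5162 − 10/80.5 = 0.153464 − 0.124224 = 0.029240.
Hence σ₀² = 1/0.029240 ≈ 34.2.

σ₀² = 34.2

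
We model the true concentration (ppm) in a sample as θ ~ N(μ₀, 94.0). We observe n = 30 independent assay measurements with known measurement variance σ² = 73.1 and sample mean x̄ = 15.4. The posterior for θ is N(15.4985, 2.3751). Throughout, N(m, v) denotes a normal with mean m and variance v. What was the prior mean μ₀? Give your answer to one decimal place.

With known observation variance, the Normal–Normal posterior has precision τ_n = τ₀ + n/σ² and mean μ_n = (τ₀μ₀ + (n/σ²)x̄)/τ_n.
Here τ₀ = 1/94.0 = 0.010638 and τ_data = 30/73.1 = 0.410397, so τ_n = 0.421035.
Rearranging for μ₀: μ₀ = (μ_n·τ_n − τ_data·x̄)/τ₀ = (15.4985·0.421035 − 0.410397·15.4) / 0.010638 = 0.205297/0.010638 ≈ 19.3.

μ₀ = 19.3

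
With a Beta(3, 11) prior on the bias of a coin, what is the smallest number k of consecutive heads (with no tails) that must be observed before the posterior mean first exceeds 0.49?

After k heads and 0 tails the posterior is Beta(3+k, 11), with mean (3+k)/(3+11+k).
Set (3+k)/(14+k) > 0.49 and solve: k > (0.49·14 − 3)/(1 − 0.49) = 7.569.
The smallest integer exceeding 7.569 is 8.

k = 8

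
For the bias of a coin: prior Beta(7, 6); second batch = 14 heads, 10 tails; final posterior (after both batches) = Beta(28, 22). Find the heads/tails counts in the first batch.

Because Beta–binomial updating is additive in the counts, the combined data contributed (α_post−α_prior, β_post−β_prior) successes and failures.
Total across both batches: 28−7=21 heads, 22−6=16 tails.
Subtract the second batch: 21−14=7 heads and 16−10=6 tails.

7 heads and 6 tails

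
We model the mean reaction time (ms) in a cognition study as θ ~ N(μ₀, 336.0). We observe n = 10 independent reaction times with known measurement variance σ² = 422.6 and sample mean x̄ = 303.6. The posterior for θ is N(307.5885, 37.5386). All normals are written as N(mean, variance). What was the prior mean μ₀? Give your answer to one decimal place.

μ₀ = 339.3

With known observation variance, the Normal–Normal posterior has precision τ_n = τ₀ + n/σ² and mean μ_n = (τ₀μ₀ + (n/σ²)x̄)/τ_n.
Here τ₀ = 1/336.0 = 0.002976 and τ_data = 10/422.6 = 0.023663, so τ_n = 0.026639.
Rearranging for μ₀: μ₀ = (μ_n·τ_n − τ_data·x̄)/τ₀ = (307.5885·0.026639 − 0.023663·303.6) / 0.002976 = 1.009763/0.002976 ≈ 339.3.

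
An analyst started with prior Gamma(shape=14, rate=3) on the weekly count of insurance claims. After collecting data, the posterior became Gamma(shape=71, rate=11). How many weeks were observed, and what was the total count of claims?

n = 8 weeks with total 57 claims

A Gamma(α, β) prior (rate parametrization) on a Poisson rate with n observations summing to S gives posterior Gamma(α+S, β+n).
Matching: Σxᵢ = 71 − 14 = 57 and n = 11 − 3 = 8.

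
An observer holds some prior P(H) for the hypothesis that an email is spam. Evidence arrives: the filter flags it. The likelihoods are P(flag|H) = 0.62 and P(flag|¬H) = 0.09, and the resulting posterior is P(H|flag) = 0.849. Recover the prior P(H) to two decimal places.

In odds form, posterior odds = prior odds × likelihood ratio, so prior odds = posterior odds ÷ LR.
Posterior odds = 0.849/(1−0.849) = 5.6225. LR = 0.62/0.09 = 6.8889.
Prior odds = 5.6225/6.8889 = 0.8162, so P(H) = 0.8162/(1+0.8162) ≈ 0.45.

P(H) = 0.45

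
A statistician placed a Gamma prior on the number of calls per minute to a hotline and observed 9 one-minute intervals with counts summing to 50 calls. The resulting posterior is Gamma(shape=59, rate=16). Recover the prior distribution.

Gamma(shape=9, rate=7)

A Gamma(α, β) prior (rate parametrization) on a Poisson rate with n observations summing to S gives posterior Gamma(α+S, β+n).
So α = 59 − 50 = 9 and β = 16 − 9 = 7.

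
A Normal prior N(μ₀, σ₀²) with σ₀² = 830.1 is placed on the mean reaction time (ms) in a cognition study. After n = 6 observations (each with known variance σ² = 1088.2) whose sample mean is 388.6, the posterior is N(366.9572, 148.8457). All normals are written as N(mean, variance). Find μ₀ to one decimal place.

With known observation variance, the Normal–Normal posterior has precision τ_n = τ₀ + n/σ² and mean μ_n = (τ₀μ₀ + (n/σ²)x̄)/τ_n.
Here τ₀ = 1/830.1 = 0.001205 and τ_data = 6/1088.2 = 0.005514, so τ_n = 0.006719.
Rearranging for μ₀: μ₀ = (μ_n·τ_n − τ_data·x̄)/τ₀ = (366.9572·0.006719 − 0.005514·388.6) / 0.001205 = 0.322845/0.001205 ≈ 267.9.

μ₀ = 267.9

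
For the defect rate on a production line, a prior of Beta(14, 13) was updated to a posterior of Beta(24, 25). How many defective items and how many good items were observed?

Under Beta–binomial conjugacy the posterior parameters are (a+s, b+f).
Match parameters: s=24−14=10, f=25−13=12.

10 defective items and 12 good items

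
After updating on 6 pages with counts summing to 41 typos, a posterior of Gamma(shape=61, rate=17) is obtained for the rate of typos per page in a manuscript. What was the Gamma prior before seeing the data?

A Gamma(α, β) prior (rate parametrization) on a Poisson rate with n observations summing to S gives posterior Gamma(α+S, β+n).
So α = 61 − 41 = 20 and β = 17 − 6 = 11.

Gamma(shape=20, rate=11)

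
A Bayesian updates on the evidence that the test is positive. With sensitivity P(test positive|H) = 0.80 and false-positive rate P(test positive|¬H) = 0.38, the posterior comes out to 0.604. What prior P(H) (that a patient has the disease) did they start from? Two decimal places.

In odds form, posterior odds = prior odds × likelihood ratio, so prior odds = posterior odds ÷ LR.
Posterior odds = 0.604/(1−0.604) = 1.5253. LR = 0.80/0.38 = 2.1053.
Prior odds = 1.5253/2.1053 = 0.7245, so P(H) = 0.7245/(1+0.7245) ≈ 0.42.

P(H) = 0.42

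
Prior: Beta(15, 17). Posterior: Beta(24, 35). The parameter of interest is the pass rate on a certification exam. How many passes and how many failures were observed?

A Beta(a, b) prior with s successes and f failures in binomial data gives a Beta(a+s, b+f) posterior.
So s = 24 − 15 = 9 and f = 35 − 17 = 18.

9 passes and 18 failures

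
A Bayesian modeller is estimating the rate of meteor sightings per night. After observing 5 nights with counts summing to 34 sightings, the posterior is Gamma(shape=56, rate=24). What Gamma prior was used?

A Gamma(α, β) prior (rate parametrization) on a Poisson rate with n observations summing to S gives posterior Gamma(α+S, β+n).
So α = 56 − 34 = 22 and β = 24 − 5 = 19.

Gamma(shape=22, rate=19)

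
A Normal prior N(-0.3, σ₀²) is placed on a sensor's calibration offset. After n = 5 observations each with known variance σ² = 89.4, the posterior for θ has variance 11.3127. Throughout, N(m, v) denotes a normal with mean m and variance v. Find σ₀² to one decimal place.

σ₀² = 30.8

Posterior precision equals prior precision plus data precision: 1/σ_n² = 1/σ₀² + n/σ².
So 1/σ₀² = 1/11.3127 − 5/89.4 = 0.088396 − 0.055928 = 0.032468.
Hence σ₀² = 1/0.032468 ≈ 30.8.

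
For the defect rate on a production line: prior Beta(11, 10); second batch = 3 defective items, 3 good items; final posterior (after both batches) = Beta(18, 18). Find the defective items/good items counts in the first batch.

4 defective items and 5 good items

Because Beta–binomial updating is additive in the counts, the combined data contributed (α_post−α_prior, β_post−β_prior) successes and failures.
Total across both batches: 18−11=7 defective items, 18−10=8 good items.
Subtract the second batch: 7−3=4 defective items and 8−3=5 good items.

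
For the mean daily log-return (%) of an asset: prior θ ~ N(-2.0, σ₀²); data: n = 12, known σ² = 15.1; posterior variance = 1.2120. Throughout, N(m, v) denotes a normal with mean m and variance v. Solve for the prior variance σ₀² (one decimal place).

σ₀² = 32.9

Posterior precision equals prior precision plus data precision: 1/σ_n² = 1/σ₀² + n/σ².
So 1/σ₀² = 1/1.2120 − 12/15.1 = 0.825083 − 0.794702 = 0.030381.
Hence σ₀² = 1/0.030381 ≈ 32.9.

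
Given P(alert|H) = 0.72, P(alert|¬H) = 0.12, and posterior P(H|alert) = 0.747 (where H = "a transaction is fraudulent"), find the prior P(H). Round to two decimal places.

Bayes' rule in odds form gives O(H|E) = O(H)·[P(E|H)/P(E|¬H)], hence O(H) = O(H|E)/LR.
Posterior odds = 0.747/(1−0.747) = 2.9526. LR = 0.72/0.12 = 6.0000.
Prior odds = 2.9526/6.0000 = 0.4921, so P(H) = 0.4921/(1+0.4921) ≈ 0.33.

P(H) = 0.33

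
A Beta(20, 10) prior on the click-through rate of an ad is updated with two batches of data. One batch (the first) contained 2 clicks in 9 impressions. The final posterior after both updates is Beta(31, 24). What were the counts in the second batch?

9 clicks and 7 non-clicks

Because Beta–binomial updating is additive in the counts, the combined data contributed (α_post−α_prior, β_post−β_prior) successes and failures.
Total across both batches: 31−20=11 clicks, 24−10=14 non-clicks.
Subtract the first batch: 11−2=9 clicks and 14−7=7 non-clicks.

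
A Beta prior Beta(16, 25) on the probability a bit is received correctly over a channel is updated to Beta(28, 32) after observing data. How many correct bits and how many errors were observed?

12 correct bits and 7 errors

A Beta(a, b) prior with s successes and f failures in binomial data gives a Beta(a+s, b+f) posterior.
So s = 28 − 16 = 12 and f = 32 − 25 = 7.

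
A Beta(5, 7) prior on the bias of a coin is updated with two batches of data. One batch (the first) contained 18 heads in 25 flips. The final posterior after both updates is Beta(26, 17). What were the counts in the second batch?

Because Beta–binomial updating is additive in the counts, the combined data contributed (α_post−α_prior, β_post−β_prior) successes and failures.
Total across both batches: 26−5=21 heads, 17−7=10 tails.
Subtract the first batch: 21−18=3 heads and 10−7=3 tails.

3 heads and 3 tails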